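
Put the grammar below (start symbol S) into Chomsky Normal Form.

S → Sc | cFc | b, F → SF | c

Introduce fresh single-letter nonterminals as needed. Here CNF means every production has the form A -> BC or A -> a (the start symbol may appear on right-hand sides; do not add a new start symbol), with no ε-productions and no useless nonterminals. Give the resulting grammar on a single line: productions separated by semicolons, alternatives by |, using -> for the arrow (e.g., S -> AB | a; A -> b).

S -> b | AB | SA; A -> c; B -> FA; F -> c | SF

No ε-productions.
No unit productions to eliminate.
TERM: introduce A -> c and substitute in every rule of length ≥2.
BIN: S -> AFA becomes S -> AB, B -> FA.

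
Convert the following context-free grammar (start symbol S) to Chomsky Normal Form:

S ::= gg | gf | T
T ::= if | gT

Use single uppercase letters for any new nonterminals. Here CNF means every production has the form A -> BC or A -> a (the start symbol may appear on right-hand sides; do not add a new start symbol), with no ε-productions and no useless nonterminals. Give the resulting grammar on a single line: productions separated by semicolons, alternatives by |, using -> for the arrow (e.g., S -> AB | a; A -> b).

S -> AA | AB | AT | CB; A -> g; B -> f; C -> i; T -> AT | CB

No ε-productions.
After unit-elimination: S -> gT | gf | gg | if; T -> gT | if.
TERM: introduce B -> f, A -> g, C -> i and substitute in every rule of length ≥2.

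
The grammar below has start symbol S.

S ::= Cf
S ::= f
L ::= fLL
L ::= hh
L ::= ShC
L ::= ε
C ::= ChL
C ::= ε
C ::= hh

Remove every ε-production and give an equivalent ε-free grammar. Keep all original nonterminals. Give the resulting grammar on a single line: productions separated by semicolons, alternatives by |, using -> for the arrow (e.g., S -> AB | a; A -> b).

S -> f | Cf; C -> h | Ch | hL | hh | ChL; L -> f | Sh | fL | hh | ShC | fLL

Nullable set: {C, L}.
S -> Cf: C nullable, giving Cf | f.
Drop C -> ε.
C -> ChL: C, L nullable, giving Ch | ChL | h | hL.
Drop L -> ε.
L -> ShC: C nullable, giving Sh | ShC.
L -> fLL: L, L nullable, giving f | fL | fLL.
Unchanged (no nullable symbols): S -> f; C -> hh; L -> hh.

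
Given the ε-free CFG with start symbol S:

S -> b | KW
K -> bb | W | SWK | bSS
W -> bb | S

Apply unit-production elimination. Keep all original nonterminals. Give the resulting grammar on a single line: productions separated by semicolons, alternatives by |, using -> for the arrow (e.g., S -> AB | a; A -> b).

S -> b | KW; K -> b | KW | bb | SWK | bSS; W -> b | KW | bb

Unit productions: K->W, W->S.
Unit pairs (A ⇒* B via units): (K,S), (K,W), (W,S).
S: inherits non-unit rules of {S} → KW | b.
K: inherits non-unit rules of {K, S, W} → KW | SWK | b | bSS | bb.
W: inherits non-unit rules of {S, W} → KW | b | bb.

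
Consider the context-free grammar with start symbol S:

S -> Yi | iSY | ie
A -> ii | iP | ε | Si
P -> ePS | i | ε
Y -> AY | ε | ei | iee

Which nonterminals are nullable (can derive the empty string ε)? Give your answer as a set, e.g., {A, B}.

Directly nullable (have an ε-rule): {A, P, Y}.
Not nullable: S — each has a terminal in every rule's right-hand side or depends on a non-nullable symbol.

{A, P, Y}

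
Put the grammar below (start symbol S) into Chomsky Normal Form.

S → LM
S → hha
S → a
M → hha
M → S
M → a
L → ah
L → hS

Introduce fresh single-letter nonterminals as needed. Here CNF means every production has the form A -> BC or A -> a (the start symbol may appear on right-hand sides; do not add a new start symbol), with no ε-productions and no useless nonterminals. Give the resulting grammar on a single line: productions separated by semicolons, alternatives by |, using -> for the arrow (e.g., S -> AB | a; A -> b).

No ε-productions.
After unit-elimination: S -> a | LM | hha; L -> ah | hS; M -> a | LM | hha.
TERM: introduce A -> a, B -> h and substitute in every rule of length ≥2.
BIN: M -> BBA becomes M -> BC, C -> BA; S -> BBA becomes S -> BD, D -> BA.

S -> a | BD | LM; A -> a; B -> h; C -> BA; D -> BA; L -> AB | BS; M -> a | BC | LM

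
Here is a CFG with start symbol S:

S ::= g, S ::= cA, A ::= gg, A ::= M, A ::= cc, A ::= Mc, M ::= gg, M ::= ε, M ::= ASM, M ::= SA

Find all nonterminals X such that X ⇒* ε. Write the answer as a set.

Directly nullable (have an ε-rule): {M}.
A is nullable via A -> M (every symbol on the right is already known nullable).
Not nullable: S — each has a terminal in every rule's right-hand side or depends on a non-nullable symbol.

{A, M}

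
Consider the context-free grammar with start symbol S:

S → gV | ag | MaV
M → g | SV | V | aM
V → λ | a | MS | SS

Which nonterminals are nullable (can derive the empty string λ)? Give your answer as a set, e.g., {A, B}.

{M, V}

Directly nullable (have an ε-rule): {V}.
M is nullable via M -> V (every symbol on the right is already known nullable).
Not nullable: S — each has a terminal in every rule's right-hand side or depends on a non-nullable symbol.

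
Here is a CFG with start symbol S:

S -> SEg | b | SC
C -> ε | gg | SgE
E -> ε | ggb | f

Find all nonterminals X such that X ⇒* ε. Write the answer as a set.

{C, E}

Directly nullable (have an ε-rule): {C, E}.
Not nullable: S — each has a terminal in every rule's right-hand side or depends on a non-nullable symbol.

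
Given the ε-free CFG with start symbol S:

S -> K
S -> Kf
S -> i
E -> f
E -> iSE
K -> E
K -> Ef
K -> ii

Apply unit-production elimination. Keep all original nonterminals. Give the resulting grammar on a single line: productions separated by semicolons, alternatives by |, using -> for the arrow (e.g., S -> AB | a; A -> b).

Unit productions: K->E, S->K.
Unit pairs (A ⇒* B via units): (K,E), (S,E), (S,K).
S: inherits non-unit rules of {E, K, S} → Ef | Kf | f | i | iSE | ii.
E: inherits non-unit rules of {E} → f | iSE.
K: inherits non-unit rules of {E, K} → Ef | f | iSE | ii.

S -> f | i | Ef | Kf | ii | iSE; E -> f | iSE; K -> f | Ef | ii | iSE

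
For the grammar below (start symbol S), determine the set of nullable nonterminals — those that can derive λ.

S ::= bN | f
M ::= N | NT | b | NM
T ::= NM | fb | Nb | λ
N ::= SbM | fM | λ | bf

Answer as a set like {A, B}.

{M, N, T}

Directly nullable (have an ε-rule): {N, T}.
M is nullable via M -> N (every symbol on the right is already known nullable).
Not nullable: S — each has a terminal in every rule's right-hand side or depends on a non-nullable symbol.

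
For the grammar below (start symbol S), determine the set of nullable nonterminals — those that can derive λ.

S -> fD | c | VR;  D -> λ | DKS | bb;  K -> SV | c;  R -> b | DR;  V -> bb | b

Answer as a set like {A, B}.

Directly nullable (have an ε-rule): {D}.
Not nullable: K, R, S, V — each has a terminal in every rule's right-hand side or depends on a non-nullable symbol.

{D}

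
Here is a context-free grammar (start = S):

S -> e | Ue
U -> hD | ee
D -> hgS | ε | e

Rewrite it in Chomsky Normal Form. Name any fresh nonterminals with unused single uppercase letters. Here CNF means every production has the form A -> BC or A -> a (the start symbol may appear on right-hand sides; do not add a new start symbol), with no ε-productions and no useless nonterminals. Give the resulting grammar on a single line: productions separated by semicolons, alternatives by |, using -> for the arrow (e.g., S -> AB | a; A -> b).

Nullable: {D}; after ε-elimination: S -> e | Ue; D -> e | hgS; U -> h | ee | hD.
No unit productions to eliminate.
TERM: introduce C -> e, B -> g, A -> h and substitute in every rule of length ≥2.
BIN: D -> ABS becomes D -> AE, E -> BS.

S -> e | UC; A -> h; B -> g; C -> e; D -> e | AE; E -> BS; U -> h | AD | CC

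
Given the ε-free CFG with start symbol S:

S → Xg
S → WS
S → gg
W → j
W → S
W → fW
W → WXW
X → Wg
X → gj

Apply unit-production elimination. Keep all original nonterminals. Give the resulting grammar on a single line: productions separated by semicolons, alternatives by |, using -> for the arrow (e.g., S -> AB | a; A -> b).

Unit productions: W->S.
Unit pairs (A ⇒* B via units): (W,S).
S: inherits non-unit rules of {S} → WS | Xg | gg.
W: inherits non-unit rules of {S, W} → WS | WXW | Xg | fW | gg | j.
X: inherits non-unit rules of {X} → Wg | gj.

S -> WS | Xg | gg; W -> j | WS | Xg | fW | gg | WXW; X -> Wg | gj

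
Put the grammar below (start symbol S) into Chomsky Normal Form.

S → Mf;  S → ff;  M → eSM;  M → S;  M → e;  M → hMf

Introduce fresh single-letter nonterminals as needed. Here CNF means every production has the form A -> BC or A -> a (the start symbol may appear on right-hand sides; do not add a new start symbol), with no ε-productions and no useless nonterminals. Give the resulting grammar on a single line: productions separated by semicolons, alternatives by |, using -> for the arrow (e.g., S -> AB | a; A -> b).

S -> AA | MA; A -> f; B -> e; C -> h; D -> SM; E -> MA; M -> e | AA | BD | CE | MA

No ε-productions.
After unit-elimination: S -> Mf | ff; M -> e | Mf | ff | eSM | hMf.
TERM: introduce B -> e, A -> f, C -> h and substitute in every rule of length ≥2.
BIN: M -> BSM becomes M -> BD, D -> SM; M -> CMA becomes M -> CE, E -> MA.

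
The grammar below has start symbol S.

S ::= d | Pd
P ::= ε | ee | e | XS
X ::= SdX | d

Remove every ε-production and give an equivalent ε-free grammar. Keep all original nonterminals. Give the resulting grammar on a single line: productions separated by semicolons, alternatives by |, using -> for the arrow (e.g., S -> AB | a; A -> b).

S -> d | Pd; P -> e | XS | ee; X -> d | SdX

Nullable set: {P}.
S -> Pd: P nullable, giving Pd | d.
Drop P -> ε.
Unchanged (no nullable symbols): S -> d; P -> XS; P -> e; P -> ee; X -> SdX; X -> d.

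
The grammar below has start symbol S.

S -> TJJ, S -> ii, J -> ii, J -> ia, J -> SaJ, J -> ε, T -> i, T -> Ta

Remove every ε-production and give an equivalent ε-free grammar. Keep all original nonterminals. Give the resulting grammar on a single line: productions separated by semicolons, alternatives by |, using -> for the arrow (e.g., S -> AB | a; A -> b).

Nullable set: {J}.
S -> TJJ: J, J nullable, giving T | TJ | TJJ.
Drop J -> ε.
J -> SaJ: J nullable, giving Sa | SaJ.
Unchanged (no nullable symbols): S -> ii; J -> ia; J -> ii; T -> Ta; T -> i.

S -> T | TJ | ii | TJJ; J -> Sa | ia | ii | SaJ; T -> i | Ta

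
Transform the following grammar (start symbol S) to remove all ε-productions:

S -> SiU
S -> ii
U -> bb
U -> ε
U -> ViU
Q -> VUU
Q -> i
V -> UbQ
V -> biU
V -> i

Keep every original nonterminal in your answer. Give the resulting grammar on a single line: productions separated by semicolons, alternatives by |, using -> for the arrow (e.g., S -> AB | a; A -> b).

S -> Si | ii | SiU; Q -> V | i | VU | VUU; U -> Vi | bb | ViU; V -> i | bQ | bi | UbQ | biU

Nullable set: {U}.
S -> SiU: U nullable, giving Si | SiU.
Q -> VUU: U, U nullable, giving V | VU | VUU.
Drop U -> ε.
U -> ViU: U nullable, giving Vi | ViU.
V -> UbQ: U nullable, giving UbQ | bQ.
V -> biU: U nullable, giving bi | biU.
Unchanged (no nullable symbols): S -> ii; Q -> i; U -> bb; V -> i.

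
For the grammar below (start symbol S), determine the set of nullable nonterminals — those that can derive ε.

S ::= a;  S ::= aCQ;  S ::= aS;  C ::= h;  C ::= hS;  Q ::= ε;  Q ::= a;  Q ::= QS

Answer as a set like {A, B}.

Directly nullable (have an ε-rule): {Q}.
Not nullable: C, S — each has a terminal in every rule's right-hand side or depends on a non-nullable symbol.

{Q}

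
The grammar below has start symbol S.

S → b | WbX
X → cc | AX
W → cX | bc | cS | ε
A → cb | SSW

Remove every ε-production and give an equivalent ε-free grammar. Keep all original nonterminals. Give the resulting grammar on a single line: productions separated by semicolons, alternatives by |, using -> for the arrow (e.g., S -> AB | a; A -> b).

Nullable set: {W}.
S -> WbX: W nullable, giving WbX | bX.
A -> SSW: W nullable, giving SS | SSW.
Drop W -> ε.
Unchanged (no nullable symbols): S -> b; A -> cb; W -> bc; W -> cS; W -> cX; X -> AX; X -> cc.

S -> b | bX | WbX; A -> SS | cb | SSW; W -> bc | cS | cX; X -> AX | cc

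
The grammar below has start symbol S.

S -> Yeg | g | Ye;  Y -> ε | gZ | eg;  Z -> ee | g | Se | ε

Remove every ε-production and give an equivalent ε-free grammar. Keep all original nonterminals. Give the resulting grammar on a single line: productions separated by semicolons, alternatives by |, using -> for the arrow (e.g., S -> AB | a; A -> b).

S -> e | g | Ye | eg | Yeg; Y -> g | eg | gZ; Z -> g | Se | ee

Nullable set: {Y, Z}.
S -> Ye: Y nullable, giving Ye | e.
S -> Yeg: Y nullable, giving Yeg | eg.
Drop Y -> ε.
Y -> gZ: Z nullable, giving g | gZ.
Drop Z -> ε.
Unchanged (no nullable symbols): S -> g; Y -> eg; Z -> Se; Z -> ee; Z -> g.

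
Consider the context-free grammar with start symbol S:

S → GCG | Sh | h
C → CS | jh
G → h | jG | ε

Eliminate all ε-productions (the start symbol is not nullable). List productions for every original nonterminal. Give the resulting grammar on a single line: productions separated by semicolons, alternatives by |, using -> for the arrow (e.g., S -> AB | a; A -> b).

S -> C | h | CG | GC | Sh | GCG; C -> CS | jh; G -> h | j | jG

Nullable set: {G}.
S -> GCG: G, G nullable, giving C | CG | GC | GCG.
Drop G -> ε.
G -> jG: G nullable, giving j | jG.
Unchanged (no nullable symbols): S -> Sh; S -> h; C -> CS; C -> jh; G -> h.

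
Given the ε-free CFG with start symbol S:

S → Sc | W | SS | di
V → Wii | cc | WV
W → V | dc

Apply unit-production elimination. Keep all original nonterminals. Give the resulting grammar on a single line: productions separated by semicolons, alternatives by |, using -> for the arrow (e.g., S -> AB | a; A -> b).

S -> SS | Sc | WV | cc | dc | di | Wii; V -> WV | cc | Wii; W -> WV | cc | dc | Wii

Unit productions: S->W, W->V.
Unit pairs (A ⇒* B via units): (S,V), (S,W), (W,V).
S: inherits non-unit rules of {S, V, W} → SS | Sc | WV | Wii | cc | dc | di.
V: inherits non-unit rules of {V} → WV | Wii | cc.
W: inherits non-unit rules of {V, W} → WV | Wii | cc | dc.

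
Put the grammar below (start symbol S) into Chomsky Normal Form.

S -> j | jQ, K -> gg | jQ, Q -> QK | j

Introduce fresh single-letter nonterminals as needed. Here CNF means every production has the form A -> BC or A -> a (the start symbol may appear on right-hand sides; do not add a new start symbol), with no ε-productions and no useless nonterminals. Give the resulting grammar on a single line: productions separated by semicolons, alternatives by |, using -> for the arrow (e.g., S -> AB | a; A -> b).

S -> j | BQ; A -> g; B -> j; K -> AA | BQ; Q -> j | QK

No ε-productions.
No unit productions to eliminate.
TERM: introduce A -> g, B -> j and substitute in every rule of length ≥2.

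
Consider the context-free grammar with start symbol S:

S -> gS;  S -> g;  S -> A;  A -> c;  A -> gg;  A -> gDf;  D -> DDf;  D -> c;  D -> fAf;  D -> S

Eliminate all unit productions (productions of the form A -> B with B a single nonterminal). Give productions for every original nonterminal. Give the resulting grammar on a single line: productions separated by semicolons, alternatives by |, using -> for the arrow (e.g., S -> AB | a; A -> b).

S -> c | g | gS | gg | gDf; A -> c | gg | gDf; D -> c | g | gS | gg | DDf | fAf | gDf

Unit productions: D->S, S->A.
Unit pairs (A ⇒* B via units): (D,A), (D,S), (S,A).
S: inherits non-unit rules of {A, S} → c | g | gDf | gS | gg.
A: inherits non-unit rules of {A} → c | gDf | gg.
D: inherits non-unit rules of {A, D, S} → DDf | c | fAf | g | gDf | gS | gg.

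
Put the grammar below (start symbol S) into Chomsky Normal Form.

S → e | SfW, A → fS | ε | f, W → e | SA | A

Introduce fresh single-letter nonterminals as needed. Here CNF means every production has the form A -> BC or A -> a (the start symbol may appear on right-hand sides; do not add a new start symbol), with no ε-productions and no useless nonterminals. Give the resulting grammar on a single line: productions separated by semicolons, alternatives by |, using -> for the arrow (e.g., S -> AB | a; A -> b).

Nullable: {A, W}; after ε-elimination: S -> e | Sf | SfW; A -> f | fS; W -> A | S | e | SA.
After unit-elimination: S -> e | Sf | SfW; A -> f | fS; W -> e | f | SA | Sf | fS | SfW.
TERM: introduce B -> f and substitute in every rule of length ≥2.
BIN: S -> SBW becomes S -> SC, C -> BW; W -> SBW becomes W -> SD, D -> BW.

S -> e | SB | SC; A -> f | BS; B -> f; C -> BW; D -> BW; W -> e | f | BS | SA | SB | SD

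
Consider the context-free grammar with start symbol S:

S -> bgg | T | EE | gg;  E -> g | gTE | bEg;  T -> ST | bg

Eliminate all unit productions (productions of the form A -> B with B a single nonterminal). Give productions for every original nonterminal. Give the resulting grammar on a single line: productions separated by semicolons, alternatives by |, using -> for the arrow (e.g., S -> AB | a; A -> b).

S -> EE | ST | bg | gg | bgg; E -> g | bEg | gTE; T -> ST | bg

Unit productions: S->T.
Unit pairs (A ⇒* B via units): (S,T).
S: inherits non-unit rules of {S, T} → EE | ST | bg | bgg | gg.
E: inherits non-unit rules of {E} → bEg | g | gTE.
T: inherits non-unit rules of {T} → ST | bg.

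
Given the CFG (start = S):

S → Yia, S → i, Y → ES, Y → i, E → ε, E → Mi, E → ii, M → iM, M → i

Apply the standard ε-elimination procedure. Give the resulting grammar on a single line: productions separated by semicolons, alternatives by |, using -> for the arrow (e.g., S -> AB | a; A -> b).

Nullable set: {E}.
Drop E -> ε.
Y -> ES: E nullable, giving ES | S.
Unchanged (no nullable symbols): S -> Yia; S -> i; E -> Mi; E -> ii; M -> i; M -> iM; Y -> i.

S -> i | Yia; E -> Mi | ii; M -> i | iM; Y -> S | i | ES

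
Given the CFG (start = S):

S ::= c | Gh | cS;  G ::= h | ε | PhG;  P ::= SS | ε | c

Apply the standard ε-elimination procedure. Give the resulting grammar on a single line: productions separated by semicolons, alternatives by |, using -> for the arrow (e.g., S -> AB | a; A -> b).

S -> c | h | Gh | cS; G -> h | Ph | hG | PhG; P -> c | SS

Nullable set: {G, P}.
S -> Gh: G nullable, giving Gh | h.
Drop G -> ε.
G -> PhG: P, G nullable, giving Ph | PhG | h | hG.
Drop P -> ε.
Unchanged (no nullable symbols): S -> c; S -> cS; G -> h; P -> SS; P -> c.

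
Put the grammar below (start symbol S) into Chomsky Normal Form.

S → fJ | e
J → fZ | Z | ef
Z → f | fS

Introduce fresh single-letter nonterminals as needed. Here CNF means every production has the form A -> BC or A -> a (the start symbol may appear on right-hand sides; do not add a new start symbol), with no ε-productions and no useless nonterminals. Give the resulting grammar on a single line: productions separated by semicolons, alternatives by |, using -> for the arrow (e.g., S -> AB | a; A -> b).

No ε-productions.
After unit-elimination: S -> e | fJ; J -> f | ef | fS | fZ; Z -> f | fS.
TERM: introduce A -> e, B -> f and substitute in every rule of length ≥2.

S -> e | BJ; A -> e; B -> f; J -> f | AB | BS | BZ; Z -> f | BS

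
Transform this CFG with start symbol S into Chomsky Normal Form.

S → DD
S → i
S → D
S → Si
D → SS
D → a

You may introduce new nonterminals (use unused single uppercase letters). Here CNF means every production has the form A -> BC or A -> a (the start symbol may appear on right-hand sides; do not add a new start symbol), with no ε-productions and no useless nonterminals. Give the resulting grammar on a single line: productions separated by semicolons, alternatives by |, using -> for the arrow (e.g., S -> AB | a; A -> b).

S -> a | i | DD | SA | SS; A -> i; D -> a | SS

No ε-productions.
After unit-elimination: S -> a | i | DD | SS | Si; D -> a | SS.
TERM: introduce A -> i and substitute in every rule of length ≥2.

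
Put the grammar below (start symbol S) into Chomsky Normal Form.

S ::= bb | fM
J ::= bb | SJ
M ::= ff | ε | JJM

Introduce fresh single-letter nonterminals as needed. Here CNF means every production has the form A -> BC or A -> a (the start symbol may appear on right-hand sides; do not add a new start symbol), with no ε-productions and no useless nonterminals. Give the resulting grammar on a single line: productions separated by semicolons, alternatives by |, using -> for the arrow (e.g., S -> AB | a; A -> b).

S -> f | AA | BM; A -> b; B -> f; C -> JM; J -> AA | SJ; M -> BB | JC | JJ

Nullable: {M}; after ε-elimination: S -> f | bb | fM; J -> SJ | bb; M -> JJ | ff | JJM.
No unit productions to eliminate.
TERM: introduce A -> b, B -> f and substitute in every rule of length ≥2.
BIN: M -> JJM becomes M -> JC, C -> JM.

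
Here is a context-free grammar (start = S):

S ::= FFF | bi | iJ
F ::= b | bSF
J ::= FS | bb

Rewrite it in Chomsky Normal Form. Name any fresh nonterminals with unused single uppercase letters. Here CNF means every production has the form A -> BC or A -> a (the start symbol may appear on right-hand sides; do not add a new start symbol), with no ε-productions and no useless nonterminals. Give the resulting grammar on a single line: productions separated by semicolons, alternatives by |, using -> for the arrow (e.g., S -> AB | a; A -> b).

S -> AB | BJ | FD; A -> b; B -> i; C -> SF; D -> FF; F -> b | AC; J -> AA | FS

No ε-productions.
No unit productions to eliminate.
TERM: introduce A -> b, B -> i and substitute in every rule of length ≥2.
BIN: F -> ASF becomes F -> AC, C -> SF; S -> FFF becomes S -> FD, D -> FF.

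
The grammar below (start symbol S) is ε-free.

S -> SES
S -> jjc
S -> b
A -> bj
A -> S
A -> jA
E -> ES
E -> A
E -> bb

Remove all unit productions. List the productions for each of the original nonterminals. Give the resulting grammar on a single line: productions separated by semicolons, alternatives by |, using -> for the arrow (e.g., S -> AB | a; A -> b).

Unit productions: A->S, E->A.
Unit pairs (A ⇒* B via units): (A,S), (E,A), (E,S).
S: inherits non-unit rules of {S} → SES | b | jjc.
A: inherits non-unit rules of {A, S} → SES | b | bj | jA | jjc.
E: inherits non-unit rules of {A, E, S} → ES | SES | b | bb | bj | jA | jjc.

S -> b | SES | jjc; A -> b | bj | jA | SES | jjc; E -> b | ES | bb | bj | jA | SES | jjc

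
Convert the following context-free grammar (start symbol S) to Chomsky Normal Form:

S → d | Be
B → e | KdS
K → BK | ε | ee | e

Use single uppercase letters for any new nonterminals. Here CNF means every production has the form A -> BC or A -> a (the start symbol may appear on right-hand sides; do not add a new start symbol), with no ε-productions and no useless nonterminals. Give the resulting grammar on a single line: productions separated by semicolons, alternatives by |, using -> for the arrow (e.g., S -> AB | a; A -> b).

S -> d | BC; A -> d; B -> e | AS | KD; C -> e; D -> AS; E -> AS; K -> e | AS | BK | CC | KE

Nullable: {K}; after ε-elimination: S -> d | Be; B -> e | dS | KdS; K -> B | e | BK | ee.
After unit-elimination: S -> d | Be; B -> e | dS | KdS; K -> e | BK | dS | ee | KdS.
TERM: introduce A -> d, C -> e and substitute in every rule of length ≥2.
BIN: B -> KAS becomes B -> KD, D -> AS; K -> KAS becomes K -> KE, E -> AS.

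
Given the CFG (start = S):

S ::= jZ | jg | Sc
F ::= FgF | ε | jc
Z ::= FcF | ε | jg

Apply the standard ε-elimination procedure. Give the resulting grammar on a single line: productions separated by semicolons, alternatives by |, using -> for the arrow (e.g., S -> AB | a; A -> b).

Nullable set: {F, Z}.
S -> jZ: Z nullable, giving j | jZ.
Drop F -> ε.
F -> FgF: F, F nullable, giving Fg | FgF | g | gF.
Drop Z -> ε.
Z -> FcF: F, F nullable, giving Fc | FcF | c | cF.
Unchanged (no nullable symbols): S -> Sc; S -> jg; F -> jc; Z -> jg.

S -> j | Sc | jZ | jg; F -> g | Fg | gF | jc | FgF; Z -> c | Fc | cF | jg | FcF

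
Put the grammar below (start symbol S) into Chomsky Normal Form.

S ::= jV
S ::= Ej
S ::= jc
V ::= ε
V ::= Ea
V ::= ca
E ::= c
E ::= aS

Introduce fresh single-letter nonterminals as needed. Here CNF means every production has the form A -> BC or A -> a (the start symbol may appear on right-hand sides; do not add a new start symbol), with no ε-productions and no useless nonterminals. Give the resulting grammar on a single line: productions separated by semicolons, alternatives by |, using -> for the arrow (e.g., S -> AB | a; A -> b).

S -> j | BC | BV | EB; A -> a; B -> j; C -> c; E -> c | AS; V -> CA | EA

Nullable: {V}; after ε-elimination: S -> j | Ej | jV | jc; E -> c | aS; V -> Ea | ca.
No unit productions to eliminate.
TERM: introduce A -> a, C -> c, B -> j and substitute in every rule of length ≥2.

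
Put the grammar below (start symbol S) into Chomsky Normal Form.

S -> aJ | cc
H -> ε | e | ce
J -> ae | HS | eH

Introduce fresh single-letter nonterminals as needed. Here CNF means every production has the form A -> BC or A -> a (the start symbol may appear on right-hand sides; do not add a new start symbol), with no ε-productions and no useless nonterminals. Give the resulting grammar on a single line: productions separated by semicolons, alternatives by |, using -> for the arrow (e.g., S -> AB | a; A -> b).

S -> AA | CJ; A -> c; B -> e; C -> a; H -> e | AB; J -> e | AA | BH | CB | CJ | HS

Nullable: {H}; after ε-elimination: S -> aJ | cc; H -> e | ce; J -> S | e | HS | ae | eH.
After unit-elimination: S -> aJ | cc; H -> e | ce; J -> e | HS | aJ | ae | cc | eH.
TERM: introduce C -> a, A -> c, B -> e and substitute in every rule of length ≥2.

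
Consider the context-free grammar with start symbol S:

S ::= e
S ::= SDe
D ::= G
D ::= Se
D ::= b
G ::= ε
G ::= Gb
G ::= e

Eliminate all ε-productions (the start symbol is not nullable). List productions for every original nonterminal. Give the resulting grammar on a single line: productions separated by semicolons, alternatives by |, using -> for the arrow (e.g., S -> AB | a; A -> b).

Nullable set: {D, G}.
S -> SDe: D nullable, giving SDe | Se.
D -> G: G nullable, giving G.
Drop G -> ε.
G -> Gb: G nullable, giving Gb | b.
Unchanged (no nullable symbols): S -> e; D -> Se; D -> b; G -> e.

S -> e | Se | SDe; D -> G | b | Se; G -> b | e | Gb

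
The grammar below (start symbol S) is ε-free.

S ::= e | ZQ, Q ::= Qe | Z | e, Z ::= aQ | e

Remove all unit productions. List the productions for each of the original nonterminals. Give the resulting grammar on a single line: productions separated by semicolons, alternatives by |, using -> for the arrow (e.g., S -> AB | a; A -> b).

S -> e | ZQ; Q -> e | Qe | aQ; Z -> e | aQ

Unit productions: Q->Z.
Unit pairs (A ⇒* B via units): (Q,Z).
S: inherits non-unit rules of {S} → ZQ | e.
Q: inherits non-unit rules of {Q, Z} → Qe | aQ | e.
Z: inherits non-unit rules of {Z} → aQ | e.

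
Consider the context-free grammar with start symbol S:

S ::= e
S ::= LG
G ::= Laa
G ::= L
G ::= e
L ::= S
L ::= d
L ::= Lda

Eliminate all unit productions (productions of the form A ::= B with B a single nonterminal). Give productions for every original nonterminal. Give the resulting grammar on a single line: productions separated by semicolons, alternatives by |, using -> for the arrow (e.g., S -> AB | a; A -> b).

S -> e | LG; G -> d | e | LG | Laa | Lda; L -> d | e | LG | Lda

Unit productions: G->L, L->S.
Unit pairs (A ⇒* B via units): (G,L), (G,S), (L,S).
S: inherits non-unit rules of {S} → LG | e.
G: inherits non-unit rules of {G, L, S} → LG | Laa | Lda | d | e.
L: inherits non-unit rules of {L, S} → LG | Lda | d | e.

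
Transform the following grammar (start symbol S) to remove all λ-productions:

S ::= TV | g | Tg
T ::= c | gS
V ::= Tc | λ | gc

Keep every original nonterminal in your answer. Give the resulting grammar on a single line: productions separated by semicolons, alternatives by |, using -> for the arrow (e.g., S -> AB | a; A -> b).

Nullable set: {V}.
S -> TV: V nullable, giving T | TV.
Drop V -> λ.
Unchanged (no nullable symbols): S -> Tg; S -> g; T -> c; T -> gS; V -> Tc; V -> gc.

S -> T | g | TV | Tg; T -> c | gS; V -> Tc | gc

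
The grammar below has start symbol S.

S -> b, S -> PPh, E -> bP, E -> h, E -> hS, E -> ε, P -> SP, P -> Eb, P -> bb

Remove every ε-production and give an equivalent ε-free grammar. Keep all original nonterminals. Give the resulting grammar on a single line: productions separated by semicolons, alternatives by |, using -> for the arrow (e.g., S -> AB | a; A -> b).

Nullable set: {E}.
Drop E -> ε.
P -> Eb: E nullable, giving Eb | b.
Unchanged (no nullable symbols): S -> PPh; S -> b; E -> bP; E -> h; E -> hS; P -> SP; P -> bb.

S -> b | PPh; E -> h | bP | hS; P -> b | Eb | SP | bb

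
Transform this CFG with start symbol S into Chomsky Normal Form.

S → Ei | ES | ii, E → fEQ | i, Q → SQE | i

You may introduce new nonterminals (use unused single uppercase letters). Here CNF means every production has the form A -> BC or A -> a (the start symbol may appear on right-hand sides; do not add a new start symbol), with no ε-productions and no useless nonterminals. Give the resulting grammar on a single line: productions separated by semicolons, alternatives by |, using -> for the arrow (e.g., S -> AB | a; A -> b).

No ε-productions.
No unit productions to eliminate.
TERM: introduce A -> f, B -> i and substitute in every rule of length ≥2.
BIN: E -> AEQ becomes E -> AC, C -> EQ; Q -> SQE becomes Q -> SD, D -> QE.

S -> BB | EB | ES; A -> f; B -> i; C -> EQ; D -> QE; E -> i | AC; Q -> i | SD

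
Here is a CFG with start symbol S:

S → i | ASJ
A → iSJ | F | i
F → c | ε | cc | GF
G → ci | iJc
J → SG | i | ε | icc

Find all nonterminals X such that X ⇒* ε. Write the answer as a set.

{A, F, J}

Directly nullable (have an ε-rule): {F, J}.
A is nullable via A -> F (every symbol on the right is already known nullable).
Not nullable: G, S — each has a terminal in every rule's right-hand side or depends on a non-nullable symbol.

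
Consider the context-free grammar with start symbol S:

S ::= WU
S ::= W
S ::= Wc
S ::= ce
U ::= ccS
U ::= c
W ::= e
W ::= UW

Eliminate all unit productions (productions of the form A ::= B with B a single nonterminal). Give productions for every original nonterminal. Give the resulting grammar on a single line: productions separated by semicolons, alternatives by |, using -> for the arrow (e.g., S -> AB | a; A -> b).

Unit productions: S->W.
Unit pairs (A ⇒* B via units): (S,W).
S: inherits non-unit rules of {S, W} → UW | WU | Wc | ce | e.
U: inherits non-unit rules of {U} → c | ccS.
W: inherits non-unit rules of {W} → UW | e.

S -> e | UW | WU | Wc | ce; U -> c | ccS; W -> e | UW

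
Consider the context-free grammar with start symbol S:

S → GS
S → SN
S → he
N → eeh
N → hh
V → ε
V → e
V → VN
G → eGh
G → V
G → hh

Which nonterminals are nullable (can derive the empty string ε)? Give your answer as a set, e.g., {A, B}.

Directly nullable (have an ε-rule): {V}.
G is nullable via G -> V (every symbol on the right is already known nullable).
Not nullable: N, S — each has a terminal in every rule's right-hand side or depends on a non-nullable symbol.

{G, V}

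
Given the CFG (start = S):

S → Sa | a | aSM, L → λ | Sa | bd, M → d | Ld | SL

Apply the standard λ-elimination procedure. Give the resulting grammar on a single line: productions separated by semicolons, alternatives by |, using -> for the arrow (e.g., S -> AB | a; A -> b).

Nullable set: {L}.
Drop L -> λ.
M -> Ld: L nullable, giving Ld | d.
M -> SL: L nullable, giving S | SL.
Unchanged (no nullable symbols): S -> Sa; S -> a; S -> aSM; L -> Sa; L -> bd; M -> d.

S -> a | Sa | aSM; L -> Sa | bd; M -> S | d | Ld | SL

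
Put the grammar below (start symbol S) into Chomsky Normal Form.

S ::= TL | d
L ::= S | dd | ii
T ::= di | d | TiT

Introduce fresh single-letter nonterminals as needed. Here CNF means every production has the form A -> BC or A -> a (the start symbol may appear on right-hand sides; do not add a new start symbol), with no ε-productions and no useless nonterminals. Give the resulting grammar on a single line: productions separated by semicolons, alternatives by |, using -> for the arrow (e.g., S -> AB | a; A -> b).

No ε-productions.
After unit-elimination: S -> d | TL; L -> d | TL | dd | ii; T -> d | di | TiT.
TERM: introduce A -> d, B -> i and substitute in every rule of length ≥2.
BIN: T -> TBT becomes T -> TC, C -> BT.

S -> d | TL; A -> d; B -> i; C -> BT; L -> d | AA | BB | TL; T -> d | AB | TC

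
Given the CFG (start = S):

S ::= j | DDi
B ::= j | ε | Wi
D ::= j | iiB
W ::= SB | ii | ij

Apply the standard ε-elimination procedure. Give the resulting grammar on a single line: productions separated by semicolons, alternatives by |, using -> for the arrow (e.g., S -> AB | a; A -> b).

S -> j | DDi; B -> j | Wi; D -> j | ii | iiB; W -> S | SB | ii | ij

Nullable set: {B}.
Drop B -> ε.
D -> iiB: B nullable, giving ii | iiB.
W -> SB: B nullable, giving S | SB.
Unchanged (no nullable symbols): S -> DDi; S -> j; B -> Wi; B -> j; D -> j; W -> ii; W -> ij.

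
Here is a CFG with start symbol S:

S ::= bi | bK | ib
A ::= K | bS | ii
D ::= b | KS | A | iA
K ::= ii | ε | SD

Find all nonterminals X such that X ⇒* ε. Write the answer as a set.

{A, D, K}

Directly nullable (have an ε-rule): {K}.
A is nullable via A -> K (every symbol on the right is already known nullable).
D is nullable via D -> A (every symbol on the right is already known nullable).
Not nullable: S — each has a terminal in every rule's right-hand side or depends on a non-nullable symbol.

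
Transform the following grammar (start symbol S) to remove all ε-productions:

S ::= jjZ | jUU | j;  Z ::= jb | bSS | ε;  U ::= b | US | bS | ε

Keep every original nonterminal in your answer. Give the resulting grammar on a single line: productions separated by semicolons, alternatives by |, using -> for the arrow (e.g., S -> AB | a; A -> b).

Nullable set: {U, Z}.
S -> jUU: U, U nullable, giving j | jU | jUU.
S -> jjZ: Z nullable, giving jj | jjZ.
Drop U -> ε.
U -> US: U nullable, giving S | US.
Drop Z -> ε.
Unchanged (no nullable symbols): S -> j; U -> b; U -> bS; Z -> bSS; Z -> jb.

S -> j | jU | jj | jUU | jjZ; U -> S | b | US | bS; Z -> jb | bSS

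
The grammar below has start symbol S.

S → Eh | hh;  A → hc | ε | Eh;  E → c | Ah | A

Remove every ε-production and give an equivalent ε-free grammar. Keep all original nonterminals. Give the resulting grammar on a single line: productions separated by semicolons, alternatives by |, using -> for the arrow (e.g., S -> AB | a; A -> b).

S -> h | Eh | hh; A -> h | Eh | hc; E -> A | c | h | Ah

Nullable set: {A, E}.
S -> Eh: E nullable, giving Eh | h.
Drop A -> ε.
A -> Eh: E nullable, giving Eh | h.
E -> A: A nullable, giving A.
E -> Ah: A nullable, giving Ah | h.
Unchanged (no nullable symbols): S -> hh; A -> hc; E -> c.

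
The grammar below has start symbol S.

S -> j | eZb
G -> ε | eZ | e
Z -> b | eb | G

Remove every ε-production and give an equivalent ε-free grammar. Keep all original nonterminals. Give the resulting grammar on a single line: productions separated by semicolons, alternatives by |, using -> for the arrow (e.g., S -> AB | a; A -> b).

S -> j | eb | eZb; G -> e | eZ; Z -> G | b | eb

Nullable set: {G, Z}.
S -> eZb: Z nullable, giving eZb | eb.
Drop G -> ε.
G -> eZ: Z nullable, giving e | eZ.
Z -> G: G nullable, giving G.
Unchanged (no nullable symbols): S -> j; G -> e; Z -> b; Z -> eb.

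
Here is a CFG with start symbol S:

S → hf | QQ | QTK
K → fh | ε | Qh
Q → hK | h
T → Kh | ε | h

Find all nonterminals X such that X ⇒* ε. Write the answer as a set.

Directly nullable (have an ε-rule): {K, T}.
Not nullable: Q, S — each has a terminal in every rule's right-hand side or depends on a non-nullable symbol.

{K, T}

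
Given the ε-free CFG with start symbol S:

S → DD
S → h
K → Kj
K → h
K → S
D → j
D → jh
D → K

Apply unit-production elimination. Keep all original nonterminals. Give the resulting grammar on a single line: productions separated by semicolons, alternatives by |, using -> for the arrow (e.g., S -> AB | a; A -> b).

S -> h | DD; D -> h | j | DD | Kj | jh; K -> h | DD | Kj

Unit productions: D->K, K->S.
Unit pairs (A ⇒* B via units): (D,K), (D,S), (K,S).
S: inherits non-unit rules of {S} → DD | h.
D: inherits non-unit rules of {D, K, S} → DD | Kj | h | j | jh.
K: inherits non-unit rules of {K, S} → DD | Kj | h.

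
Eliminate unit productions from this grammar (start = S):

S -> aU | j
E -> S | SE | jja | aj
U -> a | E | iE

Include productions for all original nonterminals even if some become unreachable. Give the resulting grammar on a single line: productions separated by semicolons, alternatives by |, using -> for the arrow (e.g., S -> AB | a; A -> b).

S -> j | aU; E -> j | SE | aU | aj | jja; U -> a | j | SE | aU | aj | iE | jja

Unit productions: E->S, U->E.
Unit pairs (A ⇒* B via units): (E,S), (U,E), (U,S).
S: inherits non-unit rules of {S} → aU | j.
E: inherits non-unit rules of {E, S} → SE | aU | aj | j | jja.
U: inherits non-unit rules of {E, S, U} → SE | a | aU | aj | iE | j | jja.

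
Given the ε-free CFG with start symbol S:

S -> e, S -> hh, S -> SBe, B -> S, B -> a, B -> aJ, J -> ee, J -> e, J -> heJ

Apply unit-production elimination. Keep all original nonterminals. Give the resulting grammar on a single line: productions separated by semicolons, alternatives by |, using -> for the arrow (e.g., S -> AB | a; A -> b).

Unit productions: B->S.
Unit pairs (A ⇒* B via units): (B,S).
S: inherits non-unit rules of {S} → SBe | e | hh.
B: inherits non-unit rules of {B, S} → SBe | a | aJ | e | hh.
J: inherits non-unit rules of {J} → e | ee | heJ.

S -> e | hh | SBe; B -> a | e | aJ | hh | SBe; J -> e | ee | heJ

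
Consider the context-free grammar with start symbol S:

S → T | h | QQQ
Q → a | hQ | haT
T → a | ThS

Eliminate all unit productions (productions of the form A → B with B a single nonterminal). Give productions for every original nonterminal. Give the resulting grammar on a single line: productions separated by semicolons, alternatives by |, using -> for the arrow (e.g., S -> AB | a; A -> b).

S -> a | h | QQQ | ThS; Q -> a | hQ | haT; T -> a | ThS

Unit productions: S->T.
Unit pairs (A ⇒* B via units): (S,T).
S: inherits non-unit rules of {S, T} → QQQ | ThS | a | h.
Q: inherits non-unit rules of {Q} → a | hQ | haT.
T: inherits non-unit rules of {T} → ThS | a.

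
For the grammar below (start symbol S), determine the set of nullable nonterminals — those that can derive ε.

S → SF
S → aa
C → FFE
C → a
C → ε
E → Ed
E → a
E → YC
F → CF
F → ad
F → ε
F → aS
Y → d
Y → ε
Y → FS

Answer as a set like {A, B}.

{C, E, F, Y}

Directly nullable (have an ε-rule): {C, F, Y}.
E is nullable via E -> YC (every symbol on the right is already known nullable).
Not nullable: S — each has a terminal in every rule's right-hand side or depends on a non-nullable symbol.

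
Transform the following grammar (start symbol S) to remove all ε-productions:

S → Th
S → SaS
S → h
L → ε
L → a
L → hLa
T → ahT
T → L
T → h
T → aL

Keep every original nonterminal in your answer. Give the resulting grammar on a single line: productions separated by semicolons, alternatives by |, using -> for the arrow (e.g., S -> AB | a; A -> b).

S -> h | Th | SaS; L -> a | ha | hLa; T -> L | a | h | aL | ah | ahT

Nullable set: {L, T}.
S -> Th: T nullable, giving Th | h.
Drop L -> ε.
L -> hLa: L nullable, giving hLa | ha.
T -> L: L nullable, giving L.
T -> aL: L nullable, giving a | aL.
T -> ahT: T nullable, giving ah | ahT.
Unchanged (no nullable symbols): S -> SaS; S -> h; L -> a; T -> h.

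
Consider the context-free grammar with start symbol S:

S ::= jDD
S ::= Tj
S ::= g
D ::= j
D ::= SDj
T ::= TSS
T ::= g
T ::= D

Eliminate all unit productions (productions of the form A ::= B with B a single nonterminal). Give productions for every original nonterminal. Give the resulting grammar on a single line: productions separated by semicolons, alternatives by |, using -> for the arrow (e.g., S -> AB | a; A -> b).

S -> g | Tj | jDD; D -> j | SDj; T -> g | j | SDj | TSS

Unit productions: T->D.
Unit pairs (A ⇒* B via units): (T,D).
S: inherits non-unit rules of {S} → Tj | g | jDD.
D: inherits non-unit rules of {D} → SDj | j.
T: inherits non-unit rules of {D, T} → SDj | TSS | g | j.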